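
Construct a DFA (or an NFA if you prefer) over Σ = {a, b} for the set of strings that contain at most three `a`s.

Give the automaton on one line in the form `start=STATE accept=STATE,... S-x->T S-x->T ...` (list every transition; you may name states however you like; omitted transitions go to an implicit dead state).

start=q0 accept=q0,q1,q2,q3 q0-a->q1 q0-b->q0 q1-a->q2 q1-b->q1 q2-a->q3 q2-b->q2 q3-a->q4 q3-b->q3 q4-a->q4 q4-b->q4

Only the number of `a`s matters, and only up to 4. Make a chain q0 → q1 → q2 → q3 → q4 advanced by each `a` (with q4 absorbing); every other symbol self-loops. The accepting set is {q0, q1, q2, q3}.
5 states suffice.
        a   b  
>* q0   q1  q0 
 * q1   q2  q1 
 * q2   q3  q2 
 * q3   q4  q3 
   q4   q4  q4 
(> = start, * = accepting)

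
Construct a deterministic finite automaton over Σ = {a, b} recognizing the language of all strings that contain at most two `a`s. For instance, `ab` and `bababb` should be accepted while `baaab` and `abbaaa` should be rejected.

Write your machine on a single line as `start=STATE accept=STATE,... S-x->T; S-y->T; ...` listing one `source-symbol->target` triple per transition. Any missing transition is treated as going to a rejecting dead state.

Only the number of `a`s matters, and only up to 3. Make a chain s0 → s1 → s2 → s3 advanced by each `a` (with s3 absorbing); every other symbol self-loops. The accepting set is {s0, s1, s2}.
A 4-state machine:
        a   b  
>* s0   s1  s0 
 * s1   s2  s1 
 * s2   s3  s2 
   s3   s3  s3 
(> = start, * = accepting)

start=s0; accept=s0,s1,s2; s0-a->s1; s0-b->s0; s1-a->s2; s1-b->s1; s2-a->s3; s2-b->s2; s3-a->s3; s3-b->s3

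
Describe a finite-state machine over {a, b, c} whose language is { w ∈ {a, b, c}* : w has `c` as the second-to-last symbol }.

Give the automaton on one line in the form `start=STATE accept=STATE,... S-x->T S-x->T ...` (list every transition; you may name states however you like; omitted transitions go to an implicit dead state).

Because acceptance depends on a position counted from the end, the machine has to buffer the most recent 2 symbols. Make each state the string of the last up-to-2 symbols read; on input `x` shift the window left and append `x`. Accept when the buffered window has length 2 and begins with `c`.
          a    b    c  
>  q0     q1   q2   q3 
   q1     q4   q5   q6 
   q2     q7   q8   q9 
   q3    q10  q11  q12 
   q4     q4   q5   q6 
   q5     q7   q8   q9 
   q6    q10  q11  q12 
   q7     q4   q5   q6 
   q8     q7   q8   q9 
   q9    q10  q11  q12 
 * q10    q4   q5   q6 
 * q11    q7   q8   q9 
 * q12   q10  q11  q12 
(> = start, * = accepting)

start=q0 accept=q10,q11,q12 q0-a->q1 q0-b->q2 q0-c->q3 q1-a->q4 q1-b->q5 q1-c->q6 q2-a->q7 q2-b->q8 q2-c->q9 q3-a->q10 q3-b->q11 q3-c->q12 q4-a->q4 q4-b->q5 q4-c->q6 q5-a->q7 q5-b->q8 q5-c->q9 q6-a->q10 q6-b->q11 q6-c->q12 q7-a->q4 q7-b->q5 q7-c->q6 q8-a->q7 q8-b->q8 q8-c->q9 q9-a->q10 q9-b->q11 q9-c->q12 q10-a->q4 q10-b->q5 q10-c->q6 q11-a->q7 q11-b->q8 q11-c->q9 q12-a->q10 q12-b->q11 q12-c->q12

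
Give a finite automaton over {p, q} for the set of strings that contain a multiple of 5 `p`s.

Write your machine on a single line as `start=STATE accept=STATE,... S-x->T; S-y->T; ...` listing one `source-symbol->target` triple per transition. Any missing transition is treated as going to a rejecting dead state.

The only thing that matters is how many `p`s have appeared, reduced mod 5. Use one state per residue: A for 0, …, E for 4. Reading `p` moves to the next residue; anything else stays put. A is accepting.
With 5 states:
       p  q 
>* A   B  A 
   B   C  B 
   C   D  C 
   D   E  D 
   E   A  E 
(> = start, * = accepting)

start=A; accept=A; A-p->B; A-q->A; B-p->C; B-q->B; C-p->D; C-q->C; D-p->E; D-q->D; E-p->A; E-q->E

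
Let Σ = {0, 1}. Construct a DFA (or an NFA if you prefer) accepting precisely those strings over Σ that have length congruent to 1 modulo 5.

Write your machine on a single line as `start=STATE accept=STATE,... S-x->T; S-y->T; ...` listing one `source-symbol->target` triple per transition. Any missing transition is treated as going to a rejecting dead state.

Only the length mod 5 matters, so use a 5-cycle: from any state, every input symbol moves to the next state, wrapping q4 back to q0. Mark q1 accepting.
A 5-state machine:
        0   1  
>  q0   q1  q1 
 * q1   q2  q2 
   q2   q3  q3 
   q3   q4  q4 
   q4   q0  q0 
(> = start, * = accepting)

start=q0; accept=q1; q0-0->q1; q0-1->q1; q1-0->q2; q1-1->q2; q2-0->q3; q2-1->q3; q3-0->q4; q3-1->q4; q4-0->q0; q4-1->q0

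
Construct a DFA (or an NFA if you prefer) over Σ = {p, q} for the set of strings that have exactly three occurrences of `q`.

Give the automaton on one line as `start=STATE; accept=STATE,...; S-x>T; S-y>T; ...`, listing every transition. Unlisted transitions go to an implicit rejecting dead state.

Only the number of `q`s matters, and only up to 4. Make a chain s0 → s1 → s2 → s3 → s4 advanced by each `q` (with s4 absorbing); every other symbol self-loops. The accepting set is {s3}.
5 states suffice.
        p   q  
>  s0   s0  s1 
   s1   s1  s2 
   s2   s2  s3 
 * s3   s3  s4 
   s4   s4  s4 
(> = start, * = accepting)

start=s0; accept=s3; s0-p>s0; s0-q>s1; s1-p>s1; s1-q>s2; s2-p>s2; s2-q>s3; s3-p>s3; s3-q>s4; s4-p>s4; s4-q>s4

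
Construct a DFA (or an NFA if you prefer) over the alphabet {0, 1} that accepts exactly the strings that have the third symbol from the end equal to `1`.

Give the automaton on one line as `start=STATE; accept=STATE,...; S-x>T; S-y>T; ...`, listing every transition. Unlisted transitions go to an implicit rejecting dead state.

A DFA must remember the last 3 symbols (since which symbol is third-to-last isn't known until the input ends). Use one state per possible window of the last ≤3 symbols; accept from those whose window starts with `1`.
A 15-state machine:
          0    1  
>  q0     q1   q2 
   q1     q3   q4 
   q2     q5   q6 
   q3     q7   q8 
   q4     q9  q10 
   q5    q11  q12 
   q6    q13  q14 
   q7     q7   q8 
   q8     q9  q10 
   q9    q11  q12 
   q10   q13  q14 
 * q11    q7   q8 
 * q12    q9  q10 
 * q13   q11  q12 
 * q14   q13  q14 
(> = start, * = accepting)

start=q0; accept=q11,q12,q13,q14; q0-0>q1; q0-1>q2; q1-0>q3; q1-1>q4; q2-0>q5; q2-1>q6; q3-0>q7; q3-1>q8; q4-0>q9; q4-1>q10; q5-0>q11; q5-1>q12; q6-0>q13; q6-1>q14; q7-0>q7; q7-1>q8; q8-0>q9; q8-1>q10; q9-0>q11; q9-1>q12; q10-0>q13; q10-1>q14; q11-0>q7; q11-1>q8; q12-0>q9; q12-1>q10; q13-0>q11; q13-1>q12; q14-0>q13; q14-1>q14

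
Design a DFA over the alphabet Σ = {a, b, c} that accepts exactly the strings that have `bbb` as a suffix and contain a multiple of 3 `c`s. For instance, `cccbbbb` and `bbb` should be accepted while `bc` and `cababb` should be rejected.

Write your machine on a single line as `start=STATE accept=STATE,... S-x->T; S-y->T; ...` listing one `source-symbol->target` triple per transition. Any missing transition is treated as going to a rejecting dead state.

start=s0; accept=s5; s0-a->s0; s0-b->s1; s0-c->s2; s1-a->s0; s1-b->s3; s1-c->s2; s2-a->s2; s2-b->s2; s2-c->s4; s3-a->s0; s3-b->s5; s3-c->s2; s4-a->s4; s4-b->s4; s4-c->s0; s5-a->s0; s5-b->s5; s5-c->s2

Run two small machines in parallel and take their product. The first has 4 states tracking how much of the suffix `bbb` has currently been matched; the second has 3 states tracking the count of `c`s modulo 3. A product state is a pair (one from each), accepting exactly when both do. Minimizing collapses redundant product states.
6 states suffice.
        a   b   c  
>  s0   s0  s1  s2 
   s1   s0  s3  s2 
   s2   s2  s2  s4 
   s3   s0  s5  s2 
   s4   s4  s4  s0 
 * s5   s0  s5  s2 
(> = start, * = accepting)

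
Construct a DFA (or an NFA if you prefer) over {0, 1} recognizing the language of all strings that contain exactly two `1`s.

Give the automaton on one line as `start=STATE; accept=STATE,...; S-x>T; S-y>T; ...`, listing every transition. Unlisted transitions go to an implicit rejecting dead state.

Count `1`s, saturating at 3: states s0 through s2 mean 0 through 2 `1`s seen; s3 means more than 2. Each `1` increments (capped at s3); other symbols loop. Accept from {s2}.
        0   1  
>  s0   s0  s1 
   s1   s1  s2 
 * s2   s2  s3 
   s3   s3  s3 
(> = start, * = accepting)

start=s0; accept=s2; s0-0>s0; s0-1>s1; s1-0>s1; s1-1>s2; s2-0>s2; s2-1>s3; s3-0>s3; s3-1>s3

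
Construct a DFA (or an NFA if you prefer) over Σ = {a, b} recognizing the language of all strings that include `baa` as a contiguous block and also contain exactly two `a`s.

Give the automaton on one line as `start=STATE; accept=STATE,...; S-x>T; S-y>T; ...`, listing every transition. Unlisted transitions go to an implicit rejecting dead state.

Build one automaton per condition and run them in lockstep. The first has 4 states tracking whether and how much of `baa` has been seen; the second has 4 states tracking the count of `a`s, saturating at 3. A product state is a pair (one from each), accepting exactly when both do.
With 13 states:
          a    b  
>  q0     q1   q2 
   q1     q3   q4 
   q2     q5   q2 
   q3     q6   q7 
   q4     q8   q4 
   q5     q9   q4 
   q6     q6  q10 
   q7    q11   q7 
   q8    q12   q7 
 * q9    q12   q9 
   q10   q11  q10 
   q11   q12  q10 
   q12   q12  q12 
(> = start, * = accepting)

start=q0; accept=q9; q0-a>q1; q0-b>q2; q1-a>q3; q1-b>q4; q2-a>q5; q2-b>q2; q3-a>q6; q3-b>q7; q4-a>q8; q4-b>q4; q5-a>q9; q5-b>q4; q6-a>q6; q6-b>q10; q7-a>q11; q7-b>q7; q8-a>q12; q8-b>q7; q9-a>q12; q9-b>q9; q10-a>q11; q10-b>q10; q11-a>q12; q11-b>q10; q12-a>q12; q12-b>q12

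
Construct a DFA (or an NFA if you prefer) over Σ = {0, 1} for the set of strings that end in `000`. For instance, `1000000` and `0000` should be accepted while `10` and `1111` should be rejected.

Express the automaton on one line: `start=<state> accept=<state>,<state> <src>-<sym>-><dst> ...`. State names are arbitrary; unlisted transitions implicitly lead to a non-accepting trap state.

Remember how much of `000` the current input suffix matches. State S0 means no match yet; S1 means the last symbol is `0`; S2 means the last 2 symbols are `00`; S3 means the last 3 symbols are `000`. Only S3 accepts. On a mismatch, fall back to the longest proper suffix that is still a prefix of `000`.
4 states suffice.
        0   1  
>  S0   S1  S0 
   S1   S2  S0 
   S2   S3  S0 
 * S3   S3  S0 
(> = start, * = accepting)

start=S0 accept=S3 S0-0->S1 S0-1->S0 S1-0->S2 S1-1->S0 S2-0->S3 S2-1->S0 S3-0->S3 S3-1->S0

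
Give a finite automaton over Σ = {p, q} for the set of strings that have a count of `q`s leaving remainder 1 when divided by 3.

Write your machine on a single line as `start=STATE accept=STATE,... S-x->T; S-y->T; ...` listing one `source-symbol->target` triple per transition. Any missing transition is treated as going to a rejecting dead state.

The only thing that matters is how many `q`s have appeared, reduced mod 3. Use one state per residue: s0 for 0, …, s2 for 2. Reading `q` moves to the next residue; anything else stays put. s1 is accepting.
        p   q  
>  s0   s0  s1 
 * s1   s1  s2 
   s2   s2  s0 
(> = start, * = accepting)

start=s0; accept=s1; s0-p->s0; s0-q->s1; s1-p->s1; s1-q->s2; s2-p->s2; s2-q->s0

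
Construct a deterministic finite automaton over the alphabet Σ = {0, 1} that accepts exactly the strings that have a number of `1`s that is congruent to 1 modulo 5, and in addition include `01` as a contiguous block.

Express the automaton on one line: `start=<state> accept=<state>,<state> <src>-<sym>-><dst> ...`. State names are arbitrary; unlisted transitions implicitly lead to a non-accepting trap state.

start=q0 accept=q3 q0-0->q1 q0-1->q2 q1-0->q1 q1-1->q3 q2-0->q4 q2-1->q5 q3-0->q3 q3-1->q6 q4-0->q4 q4-1->q6 q5-0->q7 q5-1->q8 q6-0->q6 q6-1->q9 q7-0->q7 q7-1->q9 q8-0->q10 q8-1->q11 q9-0->q9 q9-1->q12 q10-0->q10 q10-1->q12 q11-0->q13 q11-1->q0 q12-0->q12 q12-1->q14 q13-0->q13 q13-1->q14 q14-0->q14 q14-1->q3

Handle the two conditions separately and then intersect. The first has 5 states tracking the count of `1`s modulo 5; the second has 3 states tracking whether and how much of `01` has been seen. A product state is a pair (one from each), accepting exactly when both do.
A 15-state machine:
          0    1  
>  q0     q1   q2 
   q1     q1   q3 
   q2     q4   q5 
 * q3     q3   q6 
   q4     q4   q6 
   q5     q7   q8 
   q6     q6   q9 
   q7     q7   q9 
   q8    q10  q11 
   q9     q9  q12 
   q10   q10  q12 
   q11   q13   q0 
   q12   q12  q14 
   q13   q13  q14 
   q14   q14   q3 
(> = start, * = accepting)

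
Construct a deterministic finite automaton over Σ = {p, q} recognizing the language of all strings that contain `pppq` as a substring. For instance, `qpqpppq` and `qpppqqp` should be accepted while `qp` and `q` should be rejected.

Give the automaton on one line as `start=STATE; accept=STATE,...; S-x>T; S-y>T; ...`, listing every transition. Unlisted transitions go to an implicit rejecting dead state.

States s0..s3 record the length of the longest prefix of `pppq` that matches the current input suffix. Reaching s4 means `pppq` has been seen, and we stay there forever. Accept from s4.
5 states suffice.
        p   q  
>  s0   s1  s0 
   s1   s2  s0 
   s2   s3  s0 
   s3   s3  s4 
 * s4   s4  s4 
(> = start, * = accepting)

start=s0; accept=s4; s0-p>s1; s0-q>s0; s1-p>s2; s1-q>s0; s2-p>s3; s2-q>s0; s3-p>s3; s3-q>s4; s4-p>s4; s4-q>s4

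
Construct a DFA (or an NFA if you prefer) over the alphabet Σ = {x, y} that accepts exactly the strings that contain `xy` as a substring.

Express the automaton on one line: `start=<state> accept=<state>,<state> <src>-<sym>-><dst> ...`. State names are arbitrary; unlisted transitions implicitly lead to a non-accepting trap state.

Track how much of `xy` has been matched so far: state q0 is no progress, q2 is the absorbing accept state reached once `xy` has occurred. Intermediate states record partial matches; on a mismatch, fall back to the longest reusable overlap.
        x   y  
>  q0   q1  q0 
   q1   q1  q2 
 * q2   q2  q2 
(> = start, * = accepting)

start=q0 accept=q2 q0-x->q1 q0-y->q0 q1-x->q1 q1-y->q2 q2-x->q2 q2-y->q2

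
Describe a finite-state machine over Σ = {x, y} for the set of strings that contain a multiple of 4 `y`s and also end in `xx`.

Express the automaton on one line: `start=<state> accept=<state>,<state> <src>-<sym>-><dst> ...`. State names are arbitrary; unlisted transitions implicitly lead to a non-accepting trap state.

Handle the two conditions separately and then intersect. The first has 4 states tracking the count of `y`s modulo 4; the second has 3 states tracking how much of the suffix `xx` has currently been matched. A product state is a pair (one from each), accepting exactly when both do.
          x    y  
>  q0     q1   q2 
   q1     q3   q2 
   q2     q4   q5 
 * q3     q3   q2 
   q4     q6   q5 
   q5     q7   q8 
   q6     q6   q5 
   q7     q9   q8 
   q8    q10   q0 
   q9     q9   q8 
   q10   q11   q0 
   q11   q11   q0 
(> = start, * = accepting)

start=q0 accept=q3 q0-x->q1 q0-y->q2 q1-x->q3 q1-y->q2 q2-x->q4 q2-y->q5 q3-x->q3 q3-y->q2 q4-x->q6 q4-y->q5 q5-x->q7 q5-y->q8 q6-x->q6 q6-y->q5 q7-x->q9 q7-y->q8 q8-x->q10 q8-y->q0 q9-x->q9 q9-y->q8 q10-x->q11 q10-y->q0 q11-x->q11 q11-y->q0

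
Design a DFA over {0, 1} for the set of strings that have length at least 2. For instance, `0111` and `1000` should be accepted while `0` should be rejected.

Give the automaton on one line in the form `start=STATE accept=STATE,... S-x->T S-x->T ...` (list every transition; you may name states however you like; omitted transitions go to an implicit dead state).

We only need to distinguish lengths 0, 1, …, 2, and '>2'. Chain S0 → S1 → S2 → S3 on every symbol, with S3 looping. Accepting states: {S2, S3}.
With 4 states:
        0   1  
>  S0   S1  S1 
   S1   S2  S2 
 * S2   S3  S3 
 * S3   S3  S3 
(> = start, * = accepting)

start=S0 accept=S2,S3 S0-0->S1 S0-1->S1 S1-0->S2 S1-1->S2 S2-0->S3 S2-1->S3 S3-0->S3 S3-1->S3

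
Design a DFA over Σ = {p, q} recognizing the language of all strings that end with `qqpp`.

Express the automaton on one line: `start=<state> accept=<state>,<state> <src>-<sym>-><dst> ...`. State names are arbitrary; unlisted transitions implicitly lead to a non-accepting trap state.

Let each state record the length of the longest suffix of the input read so far that is also a prefix of `qqpp`. s1 means the last symbol is `q`; s2 means the last 2 symbols are `qq`; s3 means the last 3 symbols are `qqp`; s4 means the last 4 symbols are `qqpp`. Accept only at s4, where the string currently ends in `qqpp`.
A 5-state machine:
        p   q  
>  s0   s0  s1 
   s1   s0  s2 
   s2   s3  s2 
   s3   s4  s1 
 * s4   s0  s1 
(> = start, * = accepting)

start=s0 accept=s4 s0-p->s0 s0-q->s1 s1-p->s0 s1-q->s2 s2-p->s3 s2-q->s2 s3-p->s4 s3-q->s1 s4-p->s0 s4-q->s1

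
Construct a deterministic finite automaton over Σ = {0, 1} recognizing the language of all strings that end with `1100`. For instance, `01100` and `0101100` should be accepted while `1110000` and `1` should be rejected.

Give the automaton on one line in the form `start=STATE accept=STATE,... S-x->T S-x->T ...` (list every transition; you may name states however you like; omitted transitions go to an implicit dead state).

start=A accept=E A-0->A A-1->B B-0->A B-1->C C-0->D C-1->C D-0->E D-1->B E-0->A E-1->B

Remember how much of `1100` the current input suffix matches. State A means no match yet; B means the last symbol is `1`; C means the last 2 symbols are `11`; D means the last 3 symbols are `110`; E means the last 4 symbols are `1100`. Only E accepts. On a mismatch, fall back to the longest proper suffix that is still a prefix of `1100`.
With 5 states:
       0  1 
>  A   A  B 
   B   A  C 
   C   D  C 
   D   E  B 
 * E   A  B 
(> = start, * = accepting)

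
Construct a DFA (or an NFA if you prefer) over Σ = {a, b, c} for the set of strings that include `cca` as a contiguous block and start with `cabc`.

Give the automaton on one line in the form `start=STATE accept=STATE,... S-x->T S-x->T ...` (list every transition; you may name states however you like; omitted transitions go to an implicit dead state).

Handle the two conditions separately and then intersect. One (4 states) tracks whether and how much of `cca` has been seen; the other (6 states) tracks whether the input so far still matches the prefix `cabc`. Each combined state is a pair, one component from each; accept when both components accept.
          a    b    c  
>  q0     q1   q1   q2 
   q1     q1   q1   q3 
   q2     q4   q1   q5 
   q3     q1   q1   q5 
   q4     q1   q6   q3 
   q5     q7   q1   q5 
   q6     q1   q1   q8 
   q7     q7   q7   q7 
   q8     q9   q9  q10 
   q9     q9   q9   q8 
   q10   q11   q9  q10 
 * q11   q11  q11  q11 
(> = start, * = accepting)

start=q0 accept=q11 q0-a->q1 q0-b->q1 q0-c->q2 q1-a->q1 q1-b->q1 q1-c->q3 q2-a->q4 q2-b->q1 q2-c->q5 q3-a->q1 q3-b->q1 q3-c->q5 q4-a->q1 q4-b->q6 q4-c->q3 q5-a->q7 q5-b->q1 q5-c->q5 q6-a->q1 q6-b->q1 q6-c->q8 q7-a->q7 q7-b->q7 q7-c->q7 q8-a->q9 q8-b->q9 q8-c->q10 q9-a->q9 q9-b->q9 q9-c->q8 q10-a->q11 q10-b->q9 q10-c->q10 q11-a->q11 q11-b->q11 q11-c->q11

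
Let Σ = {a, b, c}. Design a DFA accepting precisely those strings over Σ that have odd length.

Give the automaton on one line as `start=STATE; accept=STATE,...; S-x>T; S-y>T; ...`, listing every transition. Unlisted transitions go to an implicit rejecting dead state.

Count input length modulo 2: every symbol advances one step around the cycle S0 → S1 → S0. Accept at S1.
With 2 states:
        a   b   c  
>  S0   S1  S1  S1 
 * S1   S0  S0  S0 
(> = start, * = accepting)

start=S0; accept=S1; S0-a>S1; S0-b>S1; S0-c>S1; S1-a>S0; S1-b>S0; S1-c>S0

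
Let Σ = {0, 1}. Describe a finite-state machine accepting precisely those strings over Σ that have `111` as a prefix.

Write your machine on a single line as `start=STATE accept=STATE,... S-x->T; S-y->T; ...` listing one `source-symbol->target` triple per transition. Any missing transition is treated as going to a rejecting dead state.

Check the first 3 symbols one by one: q0 through q2 record how many have matched `111` so far; any wrong symbol goes to the dead state q4. After all 3 match we enter the accepting sink q3.
With 5 states:
        0   1  
>  q0   q4  q1 
   q1   q4  q2 
   q2   q4  q3 
 * q3   q3  q3 
   q4   q4  q4 
(> = start, * = accepting)

start=q0; accept=q3; q0-0->q4; q0-1->q1; q1-0->q4; q1-1->q2; q2-0->q4; q2-1->q3; q3-0->q3; q3-1->q3; q4-0->q4; q4-1->q4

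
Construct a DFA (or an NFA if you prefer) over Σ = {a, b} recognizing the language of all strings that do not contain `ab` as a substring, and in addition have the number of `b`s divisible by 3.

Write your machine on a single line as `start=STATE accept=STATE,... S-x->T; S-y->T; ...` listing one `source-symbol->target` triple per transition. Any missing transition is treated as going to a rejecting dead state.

Build one automaton per condition and run them in lockstep. One (3 states) tracks partial matches of the forbidden pattern `ab`; the other (3 states) tracks the count of `b`s modulo 3. Each combined state is a pair, one component from each; accept when both components accept. After merging equivalent states the machine shrinks.
        a   b  
>* s0   s1  s2 
 * s1   s1  s3 
   s2   s3  s4 
   s3   s3  s3 
   s4   s3  s0 
(> = start, * = accepting)

start=s0; accept=s0,s1; s0-a->s1; s0-b->s2; s1-a->s1; s1-b->s3; s2-a->s3; s2-b->s4; s3-a->s3; s3-b->s3; s4-a->s3; s4-b->s0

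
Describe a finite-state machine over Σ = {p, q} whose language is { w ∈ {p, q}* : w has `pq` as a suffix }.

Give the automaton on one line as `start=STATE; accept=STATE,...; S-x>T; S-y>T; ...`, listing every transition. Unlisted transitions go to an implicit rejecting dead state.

Remember how much of `pq` the current input suffix matches. State S0 means no match yet; S1 means the last symbol is `p`; S2 means the last 2 symbols are `pq`. Only S2 accepts. On a mismatch, fall back to the longest proper suffix that is still a prefix of `pq`.
A 3-state machine:
        p   q  
>  S0   S1  S0 
   S1   S1  S2 
 * S2   S1  S0 
(> = start, * = accepting)

start=S0; accept=S2; S0-p>S1; S0-q>S0; S1-p>S1; S1-q>S2; S2-p>S1; S2-q>S0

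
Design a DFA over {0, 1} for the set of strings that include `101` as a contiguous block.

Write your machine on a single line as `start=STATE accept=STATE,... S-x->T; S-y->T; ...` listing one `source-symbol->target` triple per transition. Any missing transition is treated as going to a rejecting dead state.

States A..C record the length of the longest prefix of `101` that matches the current input suffix. Reaching D means `101` has been seen, and we stay there forever. Accept from D.
A 4-state machine:
       0  1 
>  A   A  B 
   B   C  B 
   C   A  D 
 * D   D  D 
(> = start, * = accepting)

start=A; accept=D; A-0->A; A-1->B; B-0->C; B-1->B; C-0->A; C-1->D; D-0->D; D-1->D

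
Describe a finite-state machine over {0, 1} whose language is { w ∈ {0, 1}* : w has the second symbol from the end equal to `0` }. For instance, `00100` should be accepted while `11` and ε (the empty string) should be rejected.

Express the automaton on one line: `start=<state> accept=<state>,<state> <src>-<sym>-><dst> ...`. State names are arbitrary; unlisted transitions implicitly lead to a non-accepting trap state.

start=q0 accept=q3,q4 q0-0->q1 q0-1->q2 q1-0->q3 q1-1->q4 q2-0->q5 q2-1->q6 q3-0->q3 q3-1->q4 q4-0->q5 q4-1->q6 q5-0->q3 q5-1->q4 q6-0->q5 q6-1->q6

Because acceptance depends on a position counted from the end, the machine has to buffer the most recent 2 symbols. Make each state the string of the last up-to-2 symbols read; on input `x` shift the window left and append `x`. Accept when the buffered window has length 2 and begins with `0`.
        0   1  
>  q0   q1  q2 
   q1   q3  q4 
   q2   q5  q6 
 * q3   q3  q4 
 * q4   q5  q6 
   q5   q3  q4 
   q6   q5  q6 
(> = start, * = accepting)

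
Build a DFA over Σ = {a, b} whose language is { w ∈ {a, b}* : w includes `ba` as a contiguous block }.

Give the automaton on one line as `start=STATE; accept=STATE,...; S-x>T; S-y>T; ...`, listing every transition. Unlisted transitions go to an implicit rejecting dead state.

Track how much of `ba` has been matched so far: state q0 is no progress, q2 is the absorbing accept state reached once `ba` has occurred. Intermediate states record partial matches; on a mismatch, fall back to the longest reusable overlap.
        a   b  
>  q0   q0  q1 
   q1   q2  q1 
 * q2   q2  q2 
(> = start, * = accepting)

start=q0; accept=q2; q0-a>q0; q0-b>q1; q1-a>q2; q1-b>q1; q2-a>q2; q2-b>q2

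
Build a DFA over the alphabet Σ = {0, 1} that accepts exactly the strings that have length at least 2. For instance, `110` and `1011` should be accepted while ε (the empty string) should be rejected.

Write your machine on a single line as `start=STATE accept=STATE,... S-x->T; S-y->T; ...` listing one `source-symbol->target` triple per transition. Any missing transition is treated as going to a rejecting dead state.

We only need to distinguish lengths 0, 1, …, 2, and '>2'. Chain A → B → C → D on every symbol, with D looping. Accepting states: {C, D}.
       0  1 
>  A   B  B 
   B   C  C 
 * C   D  D 
 * D   D  D 
(> = start, * = accepting)

start=A; accept=C,D; A-0->B; A-1->B; B-0->C; B-1->C; C-0->D; C-1->D; D-0->D; D-1->D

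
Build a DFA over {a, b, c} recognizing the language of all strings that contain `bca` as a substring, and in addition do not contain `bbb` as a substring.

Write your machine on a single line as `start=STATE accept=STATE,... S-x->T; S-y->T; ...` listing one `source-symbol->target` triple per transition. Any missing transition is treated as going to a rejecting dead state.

start=S0; accept=S5,S6,S7; S0-a->S0; S0-b->S1; S0-c->S0; S1-a->S0; S1-b->S2; S1-c->S3; S2-a->S0; S2-b->S4; S2-c->S3; S3-a->S5; S3-b->S1; S3-c->S0; S4-a->S4; S4-b->S4; S4-c->S4; S5-a->S5; S5-b->S6; S5-c->S5; S6-a->S5; S6-b->S7; S6-c->S5; S7-a->S5; S7-b->S4; S7-c->S5

Handle the two conditions separately and then intersect. One (4 states) tracks whether and how much of `bca` has been seen; the other (4 states) tracks partial matches of the forbidden pattern `bbb`. Each combined state is a pair, one component from each; accept when both components accept. After merging equivalent states the machine shrinks.
        a   b   c  
>  S0   S0  S1  S0 
   S1   S0  S2  S3 
   S2   S0  S4  S3 
   S3   S5  S1  S0 
   S4   S4  S4  S4 
 * S5   S5  S6  S5 
 * S6   S5  S7  S5 
 * S7   S5  S4  S5 
(> = start, * = accepting)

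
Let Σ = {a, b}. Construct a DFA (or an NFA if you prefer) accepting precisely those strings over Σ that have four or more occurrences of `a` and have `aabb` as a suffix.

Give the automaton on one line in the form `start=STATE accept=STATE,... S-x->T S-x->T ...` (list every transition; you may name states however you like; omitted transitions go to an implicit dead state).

Run two small machines in parallel and take their product. One (6 states) tracks the count of `a`s, saturating at 5; the other (5 states) tracks how much of the suffix `aabb` has currently been matched. Each combined state is a pair, one component from each; accept when both components accept.
23 states suffice.
          a    b  
>  s0     s1   s0 
   s1     s2   s3 
   s2     s4   s5 
   s3     s6   s3 
   s4     s7   s8 
   s5     s9  s10 
   s6     s4  s11 
   s7    s12  s13 
   s8    s14  s15 
   s9     s7  s16 
   s10    s9  s11 
   s11    s9  s11 
   s12   s12  s17 
   s13   s18  s19 
   s14   s12  s20 
   s15   s14  s16 
   s16   s14  s16 
   s17   s18  s21 
   s18   s12  s22 
 * s19   s18  s20 
   s20   s18  s20 
 * s21   s18  s22 
   s22   s18  s22 
(> = start, * = accepting)

start=s0 accept=s19,s21 s0-a->s1 s0-b->s0 s1-a->s2 s1-b->s3 s2-a->s4 s2-b->s5 s3-a->s6 s3-b->s3 s4-a->s7 s4-b->s8 s5-a->s9 s5-b->s10 s6-a->s4 s6-b->s11 s7-a->s12 s7-b->s13 s8-a->s14 s8-b->s15 s9-a->s7 s9-b->s16 s10-a->s9 s10-b->s11 s11-a->s9 s11-b->s11 s12-a->s12 s12-b->s17 s13-a->s18 s13-b->s19 s14-a->s12 s14-b->s20 s15-a->s14 s15-b->s16 s16-a->s14 s16-b->s16 s17-a->s18 s17-b->s21 s18-a->s12 s18-b->s22 s19-a->s18 s19-b->s20 s20-a->s18 s20-b->s20 s21-a->s18 s21-b->s22 s22-a->s18 s22-b->s22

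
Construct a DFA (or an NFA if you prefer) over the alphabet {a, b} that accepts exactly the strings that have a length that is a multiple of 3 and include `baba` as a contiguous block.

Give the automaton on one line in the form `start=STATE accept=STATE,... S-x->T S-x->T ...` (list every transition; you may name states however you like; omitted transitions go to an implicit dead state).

Build one automaton per condition and run them in lockstep. The first has 3 states tracking the input length modulo 3; the second has 5 states tracking whether and how much of `baba` has been seen. A product state is a pair (one from each), accepting exactly when both do.
A 15-state machine:
          a    b  
>  q0     q1   q2 
   q1     q3   q4 
   q2     q5   q4 
   q3     q0   q6 
   q4     q7   q6 
   q5     q0   q8 
   q6     q9   q2 
   q7     q1  q10 
   q8    q11   q2 
   q9     q3  q12 
   q10   q13   q4 
   q11   q13  q13 
   q12   q14   q6 
   q13   q14  q14 
 * q14   q11  q11 
(> = start, * = accepting)

start=q0 accept=q14 q0-a->q1 q0-b->q2 q1-a->q3 q1-b->q4 q2-a->q5 q2-b->q4 q3-a->q0 q3-b->q6 q4-a->q7 q4-b->q6 q5-a->q0 q5-b->q8 q6-a->q9 q6-b->q2 q7-a->q1 q7-b->q10 q8-a->q11 q8-b->q2 q9-a->q3 q9-b->q12 q10-a->q13 q10-b->q4 q11-a->q13 q11-b->q13 q12-a->q14 q12-b->q6 q13-a->q14 q13-b->q14 q14-a->q11 q14-b->q11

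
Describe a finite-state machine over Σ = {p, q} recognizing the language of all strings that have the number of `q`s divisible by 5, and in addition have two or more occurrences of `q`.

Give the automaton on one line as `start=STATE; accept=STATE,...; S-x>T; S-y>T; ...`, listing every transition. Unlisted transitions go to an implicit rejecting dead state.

start=s0; accept=s5; s0-p>s0; s0-q>s1; s1-p>s1; s1-q>s2; s2-p>s2; s2-q>s3; s3-p>s3; s3-q>s4; s4-p>s4; s4-q>s5; s5-p>s5; s5-q>s1

Handle the two conditions separately and then intersect. One (5 states) tracks the count of `q`s modulo 5; the other (4 states) tracks the count of `q`s, saturating at 3. Each combined state is a pair, one component from each; accept when both components accept. After merging equivalent states the machine shrinks.
        p   q  
>  s0   s0  s1 
   s1   s1  s2 
   s2   s2  s3 
   s3   s3  s4 
   s4   s4  s5 
 * s5   s5  s1 
(> = start, * = accepting)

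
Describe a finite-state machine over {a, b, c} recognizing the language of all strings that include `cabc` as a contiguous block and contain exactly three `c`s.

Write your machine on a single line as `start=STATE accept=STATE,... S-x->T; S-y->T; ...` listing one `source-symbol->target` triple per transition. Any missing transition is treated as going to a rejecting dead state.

Handle the two conditions separately and then intersect. One (5 states) tracks whether and how much of `cabc` has been seen; the other (5 states) tracks the count of `c`s, saturating at 4. Each combined state is a pair, one component from each; accept when both components accept. After merging equivalent states the machine shrinks.
          a    b    c  
>  q0     q0   q0   q1 
   q1     q2   q3   q4 
   q2     q3   q5   q4 
   q3     q3   q3   q4 
   q4     q6   q7   q7 
   q5     q3   q3   q8 
   q6     q7   q9   q7 
   q7     q7   q7   q7 
   q8     q8   q8  q10 
   q9     q7   q7  q10 
 * q10   q10  q10   q7 
(> = start, * = accepting)

start=q0; accept=q10; q0-a->q0; q0-b->q0; q0-c->q1; q1-a->q2; q1-b->q3; q1-c->q4; q2-a->q3; q2-b->q5; q2-c->q4; q3-a->q3; q3-b->q3; q3-c->q4; q4-a->q6; q4-b->q7; q4-c->q7; q5-a->q3; q5-b->q3; q5-c->q8; q6-a->q7; q6-b->q9; q6-c->q7; q7-a->q7; q7-b->q7; q7-c->q7; q8-a->q8; q8-b->q8; q8-c->q10; q9-a->q7; q9-b->q7; q9-c->q10; q10-a->q10; q10-b->q10; q10-c->q7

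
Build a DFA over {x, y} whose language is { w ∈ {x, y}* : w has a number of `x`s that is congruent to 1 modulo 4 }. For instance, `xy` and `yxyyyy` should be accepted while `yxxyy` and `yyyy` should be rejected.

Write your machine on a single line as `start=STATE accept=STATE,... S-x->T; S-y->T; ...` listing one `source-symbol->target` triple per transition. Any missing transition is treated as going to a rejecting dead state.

start=S0; accept=S1; S0-x->S1; S0-y->S0; S1-x->S2; S1-y->S1; S2-x->S3; S2-y->S2; S3-x->S0; S3-y->S3

The only thing that matters is how many `x`s have appeared, reduced mod 4. Use one state per residue: S0 for 0, …, S3 for 3. Reading `x` moves to the next residue; anything else stays put. S1 is accepting.
A 4-state machine:
        x   y  
>  S0   S1  S0 
 * S1   S2  S1 
   S2   S3  S2 
   S3   S0  S3 
(> = start, * = accepting)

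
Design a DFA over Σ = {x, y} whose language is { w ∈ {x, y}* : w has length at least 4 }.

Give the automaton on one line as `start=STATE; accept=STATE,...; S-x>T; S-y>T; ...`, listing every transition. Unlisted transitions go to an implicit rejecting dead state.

start=q0; accept=q4,q5; q0-x>q1; q0-y>q1; q1-x>q2; q1-y>q2; q2-x>q3; q2-y>q3; q3-x>q4; q3-y>q4; q4-x>q5; q4-y>q5; q5-x>q5; q5-y>q5

Count input length up to 5: every symbol moves from q0 toward q5, which means 'more than 4' and absorbs. Accept from {q4, q5}.
6 states suffice.
        x   y  
>  q0   q1  q1 
   q1   q2  q2 
   q2   q3  q3 
   q3   q4  q4 
 * q4   q5  q5 
 * q5   q5  q5 
(> = start, * = accepting)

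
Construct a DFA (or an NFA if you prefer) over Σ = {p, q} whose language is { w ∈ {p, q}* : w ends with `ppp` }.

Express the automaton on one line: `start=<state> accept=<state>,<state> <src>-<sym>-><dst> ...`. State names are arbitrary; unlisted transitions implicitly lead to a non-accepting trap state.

start=S0 accept=S3 S0-p->S1 S0-q->S0 S1-p->S2 S1-q->S0 S2-p->S3 S2-q->S0 S3-p->S3 S3-q->S0

Remember how much of `ppp` the current input suffix matches. State S0 means no match yet; S1 means the last symbol is `p`; S2 means the last 2 symbols are `pp`; S3 means the last 3 symbols are `ppp`. Only S3 accepts. On a mismatch, fall back to the longest proper suffix that is still a prefix of `ppp`.
4 states suffice.
        p   q  
>  S0   S1  S0 
   S1   S2  S0 
   S2   S3  S0 
 * S3   S3  S0 
(> = start, * = accepting)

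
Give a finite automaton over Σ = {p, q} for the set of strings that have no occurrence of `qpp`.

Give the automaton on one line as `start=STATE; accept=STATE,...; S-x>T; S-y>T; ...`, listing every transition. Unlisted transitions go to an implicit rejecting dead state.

start=S0; accept=S0,S1,S2; S0-p>S0; S0-q>S1; S1-p>S2; S1-q>S1; S2-p>S3; S2-q>S1; S3-p>S3; S3-q>S3

Track partial matches of the forbidden pattern `qpp`. State S3 is a dead state reached once `qpp` has occurred; every other state accepts. S0 means no part of `qpp` is currently matched.
With 4 states:
        p   q  
>* S0   S0  S1 
 * S1   S2  S1 
 * S2   S3  S1 
   S3   S3  S3 
(> = start, * = accepting)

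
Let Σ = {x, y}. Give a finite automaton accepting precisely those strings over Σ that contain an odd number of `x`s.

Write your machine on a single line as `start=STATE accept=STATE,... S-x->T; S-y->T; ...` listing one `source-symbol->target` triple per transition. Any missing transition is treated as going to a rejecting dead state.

Keep the running count of `x`s modulo 2: each `x` advances along the cycle s0 → s1 → s0 while other symbols loop. Accept at s1.
A 2-state machine:
        x   y  
>  s0   s1  s0 
 * s1   s0  s1 
(> = start, * = accepting)

start=s0; accept=s1; s0-x->s1; s0-y->s0; s1-x->s0; s1-y->s1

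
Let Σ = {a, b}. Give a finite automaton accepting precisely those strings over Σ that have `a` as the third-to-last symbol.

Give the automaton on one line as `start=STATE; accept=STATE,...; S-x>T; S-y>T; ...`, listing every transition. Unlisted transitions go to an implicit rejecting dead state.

start=q0; accept=q7,q8,q9,q10; q0-a>q1; q0-b>q2; q1-a>q3; q1-b>q4; q2-a>q5; q2-b>q6; q3-a>q7; q3-b>q8; q4-a>q9; q4-b>q10; q5-a>q11; q5-b>q12; q6-a>q13; q6-b>q14; q7-a>q7; q7-b>q8; q8-a>q9; q8-b>q10; q9-a>q11; q9-b>q12; q10-a>q13; q10-b>q14; q11-a>q7; q11-b>q8; q12-a>q9; q12-b>q10; q13-a>q11; q13-b>q12; q14-a>q13; q14-b>q14

A DFA must remember the last 3 symbols (since which symbol is third-to-last isn't known until the input ends). Use one state per possible window of the last ≤3 symbols; accept from those whose window starts with `a`.
          a    b  
>  q0     q1   q2 
   q1     q3   q4 
   q2     q5   q6 
   q3     q7   q8 
   q4     q9  q10 
   q5    q11  q12 
   q6    q13  q14 
 * q7     q7   q8 
 * q8     q9  q10 
 * q9    q11  q12 
 * q10   q13  q14 
   q11    q7   q8 
   q12    q9  q10 
   q13   q11  q12 
   q14   q13  q14 
(> = start, * = accepting)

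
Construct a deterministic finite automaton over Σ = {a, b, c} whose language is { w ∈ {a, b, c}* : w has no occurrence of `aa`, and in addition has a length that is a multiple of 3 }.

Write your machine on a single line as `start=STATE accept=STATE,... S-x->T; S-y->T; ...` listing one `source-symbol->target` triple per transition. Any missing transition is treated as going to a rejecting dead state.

start=q0; accept=q0,q6; q0-a->q1; q0-b->q2; q0-c->q2; q1-a->q3; q1-b->q4; q1-c->q4; q2-a->q5; q2-b->q4; q2-c->q4; q3-a->q3; q3-b->q3; q3-c->q3; q4-a->q6; q4-b->q0; q4-c->q0; q5-a->q3; q5-b->q0; q5-c->q0; q6-a->q3; q6-b->q2; q6-c->q2

Build one automaton per condition and run them in lockstep. One (3 states) tracks partial matches of the forbidden pattern `aa`; the other (3 states) tracks the input length modulo 3. Each combined state is a pair, one component from each; accept when both components accept. After merging equivalent states the machine shrinks.
A 7-state machine:
        a   b   c  
>* q0   q1  q2  q2 
   q1   q3  q4  q4 
   q2   q5  q4  q4 
   q3   q3  q3  q3 
   q4   q6  q0  q0 
   q5   q3  q0  q0 
 * q6   q3  q2  q2 
(> = start, * = accepting)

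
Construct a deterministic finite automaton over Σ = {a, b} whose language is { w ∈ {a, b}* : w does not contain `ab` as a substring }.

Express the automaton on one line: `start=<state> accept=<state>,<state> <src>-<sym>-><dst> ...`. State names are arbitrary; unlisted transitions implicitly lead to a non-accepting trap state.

start=S0 accept=S0,S1 S0-a->S1 S0-b->S0 S1-a->S1 S1-b->S2 S2-a->S2 S2-b->S2

Track partial matches of the forbidden pattern `ab`. State S2 is a dead state reached once `ab` has occurred; every other state accepts. S0 means no part of `ab` is currently matched.
        a   b  
>* S0   S1  S0 
 * S1   S1  S2 
   S2   S2  S2 
(> = start, * = accepting)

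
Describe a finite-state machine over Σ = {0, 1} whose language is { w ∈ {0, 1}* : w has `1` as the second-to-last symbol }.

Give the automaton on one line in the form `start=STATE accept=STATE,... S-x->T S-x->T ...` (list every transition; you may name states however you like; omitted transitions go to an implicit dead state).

Because acceptance depends on a position counted from the end, the machine has to buffer the most recent 2 symbols. Make each state the string of the last up-to-2 symbols read; on input `x` shift the window left and append `x`. Accept when the buffered window has length 2 and begins with `1`.
       0  1 
>  A   B  C 
   B   D  E 
   C   F  G 
   D   D  E 
   E   F  G 
 * F   D  E 
 * G   F  G 
(> = start, * = accepting)

start=A accept=F,G A-0->B A-1->C B-0->D B-1->E C-0->F C-1->G D-0->D D-1->E E-0->F E-1->G F-0->D F-1->E G-0->F G-1->G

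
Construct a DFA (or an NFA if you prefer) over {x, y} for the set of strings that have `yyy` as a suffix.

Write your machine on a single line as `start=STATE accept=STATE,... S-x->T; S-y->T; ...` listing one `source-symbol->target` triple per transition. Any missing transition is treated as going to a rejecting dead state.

Let each state record the length of the longest suffix of the input read so far that is also a prefix of `yyy`. B means the last symbol is `y`; C means the last 2 symbols are `yy`; D means the last 3 symbols are `yyy`. Accept only at D, where the string currently ends in `yyy`.
4 states suffice.
       x  y 
>  A   A  B 
   B   A  C 
   C   A  D 
 * D   A  D 
(> = start, * = accepting)

start=A; accept=D; A-x->A; A-y->B; B-x->A; B-y->C; C-x->A; C-y->D; D-x->A; D-y->D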